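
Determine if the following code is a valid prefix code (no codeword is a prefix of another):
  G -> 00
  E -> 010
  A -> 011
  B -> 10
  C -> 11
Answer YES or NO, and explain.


Checking each pair (does one codeword prefix another?):
  G='00' vs E='010': no prefix
  G='00' vs A='011': no prefix
  G='00' vs B='10': no prefix
  G='00' vs C='11': no prefix
  E='010' vs G='00': no prefix
  E='010' vs A='011': no prefix
  E='010' vs B='10': no prefix
  E='010' vs C='11': no prefix
  A='011' vs G='00': no prefix
  A='011' vs E='010': no prefix
  A='011' vs B='10': no prefix
  A='011' vs C='11': no prefix
  B='10' vs G='00': no prefix
  B='10' vs E='010': no prefix
  B='10' vs A='011': no prefix
  B='10' vs C='11': no prefix
  C='11' vs G='00': no prefix
  C='11' vs E='010': no prefix
  C='11' vs A='011': no prefix
  C='11' vs B='10': no prefix
No violation found over all pairs.

YES -- this is a valid prefix code. No codeword is a prefix of any other codeword.


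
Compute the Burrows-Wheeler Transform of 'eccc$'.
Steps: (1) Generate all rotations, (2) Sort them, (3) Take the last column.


Rotations (sorted):
  0: $eccc -> last char: c
  1: c$ecc -> last char: c
  2: cc$ec -> last char: c
  3: ccc$e -> last char: e
  4: eccc$ -> last char: $


BWT = ccce$


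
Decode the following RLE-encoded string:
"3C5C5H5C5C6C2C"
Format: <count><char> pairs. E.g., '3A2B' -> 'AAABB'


Expanding each <count><char> pair:
  3C -> 'CCC'
  5C -> 'CCCCC'
  5H -> 'HHHHH'
  5C -> 'CCCCC'
  5C -> 'CCCCC'
  6C -> 'CCCCCC'
  2C -> 'CC'

Decoded = CCCCCCCCHHHHHCCCCCCCCCCCCCCCCCC


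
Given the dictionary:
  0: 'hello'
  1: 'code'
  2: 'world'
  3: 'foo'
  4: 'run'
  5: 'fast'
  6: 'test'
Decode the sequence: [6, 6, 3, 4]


Look up each index in the dictionary:
  6 -> 'test'
  6 -> 'test'
  3 -> 'foo'
  4 -> 'run'

Decoded: "test test foo run"


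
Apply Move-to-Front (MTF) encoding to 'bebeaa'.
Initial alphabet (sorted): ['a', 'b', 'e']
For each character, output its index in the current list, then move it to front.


MTF encoding:
'b': index 1 in ['a', 'b', 'e'] -> ['b', 'a', 'e']
'e': index 2 in ['b', 'a', 'e'] -> ['e', 'b', 'a']
'b': index 1 in ['e', 'b', 'a'] -> ['b', 'e', 'a']
'e': index 1 in ['b', 'e', 'a'] -> ['e', 'b', 'a']
'a': index 2 in ['e', 'b', 'a'] -> ['a', 'e', 'b']
'a': index 0 in ['a', 'e', 'b'] -> ['a', 'e', 'b']


Output: [1, 2, 1, 1, 2, 0]


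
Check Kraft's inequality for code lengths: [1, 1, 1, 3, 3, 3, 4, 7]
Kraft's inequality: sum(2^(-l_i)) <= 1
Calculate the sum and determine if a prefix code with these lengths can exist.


Sum = 2^(-1) + 2^(-1) + 2^(-1) + 2^(-3) + 2^(-3) + 2^(-3) + 2^(-4) + 2^(-7)
    = 0.5 + 0.5 + 0.5 + 0.125 + 0.125 + 0.125 + 0.0625 + 0.0078125
    = 249/128 = 1.9453125
Since 1.9453125 > 1, Kraft's inequality is NOT satisfied.
A prefix code with these lengths CANNOT exist.

Kraft sum = 1.9453125. Not satisfied.


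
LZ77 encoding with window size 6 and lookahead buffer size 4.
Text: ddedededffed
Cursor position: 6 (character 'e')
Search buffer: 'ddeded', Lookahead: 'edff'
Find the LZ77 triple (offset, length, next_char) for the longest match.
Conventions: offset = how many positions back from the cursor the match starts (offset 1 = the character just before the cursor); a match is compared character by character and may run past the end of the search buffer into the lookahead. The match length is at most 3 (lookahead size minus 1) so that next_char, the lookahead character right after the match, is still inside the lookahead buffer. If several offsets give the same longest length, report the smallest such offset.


Try each offset into the search buffer:
  offset=1 (pos 5, char 'd'): match length 0
  offset=2 (pos 4, char 'e'): match length 2
  offset=3 (pos 3, char 'd'): match length 0
  offset=4 (pos 2, char 'e'): match length 2
  offset=5 (pos 1, char 'd'): match length 0
  offset=6 (pos 0, char 'd'): match length 0
Longest match has length 2, found at offsets 2, 4; take the smallest, offset 2.
next_char = character at position 6 + 2 = 8 -> 'f'

Best match: offset=2, length=2 (matching 'ed' starting at position 4)
LZ77 triple: (2, 2, 'f')


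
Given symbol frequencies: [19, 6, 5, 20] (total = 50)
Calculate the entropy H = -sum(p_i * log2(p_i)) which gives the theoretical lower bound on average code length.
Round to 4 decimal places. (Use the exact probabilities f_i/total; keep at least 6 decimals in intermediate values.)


Per-symbol terms -p_i * log2(p_i) with p_i = f_i/50:
  p = 19/50 = 0.380000: log2(p) = -1.395929, -p*log2(p) = 0.530453
  p = 6/50 = 0.120000: log2(p) = -3.058894, -p*log2(p) = 0.367067
  p = 5/50 = 0.100000: log2(p) = -3.321928, -p*log2(p) = 0.332193
  p = 20/50 = 0.400000: log2(p) = -1.321928, -p*log2(p) = 0.528771
H = 0.530453 + 0.367067 + 0.332193 + 0.528771 = 1.758484

H = 1.7585 bits/symbol


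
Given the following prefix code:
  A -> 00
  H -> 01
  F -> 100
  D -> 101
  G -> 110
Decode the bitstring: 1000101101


Decoding step by step:
Bits 100 -> F
Bits 01 -> H
Bits 01 -> H
Bits 101 -> D


Decoded message: FHHD


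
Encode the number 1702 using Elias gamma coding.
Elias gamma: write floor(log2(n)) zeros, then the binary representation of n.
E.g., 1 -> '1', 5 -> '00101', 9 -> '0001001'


num_bits = floor(log2(1702)) + 1 = 11
leading_zeros = num_bits - 1 = 10
binary(1702) = 11010100110

Elias gamma(1702) = '0000000000' + '11010100110' = 000000000011010100110 (21 bits)


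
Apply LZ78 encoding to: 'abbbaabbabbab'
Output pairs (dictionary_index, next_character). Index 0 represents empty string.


LZ78 encoding steps:
Dictionary: {0: ''}
Step 1: w='' (idx 0), next='a' -> output (0, 'a'), add 'a' as idx 1
Step 2: w='' (idx 0), next='b' -> output (0, 'b'), add 'b' as idx 2
Step 3: w='b' (idx 2), next='b' -> output (2, 'b'), add 'bb' as idx 3
Step 4: w='a' (idx 1), next='a' -> output (1, 'a'), add 'aa' as idx 4
Step 5: w='bb' (idx 3), next='a' -> output (3, 'a'), add 'bba' as idx 5
Step 6: w='bba' (idx 5), next='b' -> output (5, 'b'), add 'bbab' as idx 6


Encoded: [(0, 'a'), (0, 'b'), (2, 'b'), (1, 'a'), (3, 'a'), (5, 'b')]


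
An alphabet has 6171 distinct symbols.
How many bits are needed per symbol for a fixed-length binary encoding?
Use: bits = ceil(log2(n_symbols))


log2(6171) = 12.5913
Bracket: 2^12 = 4096 < 6171 <= 2^13 = 8192
So ceil(log2(6171)) = 13

bits = ceil(log2(6171)) = ceil(12.5913) = 13 bits


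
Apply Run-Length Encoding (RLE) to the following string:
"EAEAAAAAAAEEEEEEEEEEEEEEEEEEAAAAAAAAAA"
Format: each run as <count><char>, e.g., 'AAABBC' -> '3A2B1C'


Scanning runs left to right:
  i=0: run of 'E' x 1 -> '1E'
  i=1: run of 'A' x 1 -> '1A'
  i=2: run of 'E' x 1 -> '1E'
  i=3: run of 'A' x 7 -> '7A'
  i=10: run of 'E' x 18 -> '18E'
  i=28: run of 'A' x 10 -> '10A'

RLE = 1E1A1E7A18E10A


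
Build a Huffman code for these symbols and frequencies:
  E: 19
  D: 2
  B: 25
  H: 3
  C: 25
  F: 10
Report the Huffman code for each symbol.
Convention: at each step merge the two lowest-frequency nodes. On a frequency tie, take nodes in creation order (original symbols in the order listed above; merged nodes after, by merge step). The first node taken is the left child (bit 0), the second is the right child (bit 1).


Huffman tree construction:
Step 1: Merge D(2) + H(3) = 5
Step 2: Merge (D+H)(5) + F(10) = 15
Step 3: Merge ((D+H)+F)(15) + E(19) = 34
Step 4: Merge B(25) + C(25) = 50
Step 5: Merge (((D+H)+F)+E)(34) + (B+C)(50) = 84
Read each symbol's code off the tree from the root (left child = 0, right child = 1).

Codes:
  E: 01 (length 2)
  D: 0000 (length 4)
  B: 10 (length 2)
  H: 0001 (length 4)
  C: 11 (length 2)
  F: 001 (length 3)
Average code length: 188/84 = 2.2381 bits/symbol


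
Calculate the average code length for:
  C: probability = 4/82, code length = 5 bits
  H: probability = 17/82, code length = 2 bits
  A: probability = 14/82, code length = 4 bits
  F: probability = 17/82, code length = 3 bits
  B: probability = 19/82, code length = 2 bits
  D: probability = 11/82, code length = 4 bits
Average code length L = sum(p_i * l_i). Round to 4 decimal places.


Weighted contributions p_i * l_i:
  C: (4/82) * 5 = 20/82
  H: (17/82) * 2 = 34/82
  A: (14/82) * 4 = 56/82
  F: (17/82) * 3 = 51/82
  B: (19/82) * 2 = 38/82
  D: (11/82) * 4 = 44/82
Sum = (20 + 34 + 56 + 51 + 38 + 44)/82 = 243/82

L = 243/82 = 2.9634 bits/symbol


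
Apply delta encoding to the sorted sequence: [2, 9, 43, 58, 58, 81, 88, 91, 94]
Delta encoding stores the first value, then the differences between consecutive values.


First value: 2
Deltas:
  9 - 2 = 7
  43 - 9 = 34
  58 - 43 = 15
  58 - 58 = 0
  81 - 58 = 23
  88 - 81 = 7
  91 - 88 = 3
  94 - 91 = 3


Delta encoded: [2, 7, 34, 15, 0, 23, 7, 3, 3]


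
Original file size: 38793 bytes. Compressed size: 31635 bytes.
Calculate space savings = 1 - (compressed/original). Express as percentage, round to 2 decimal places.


ratio = compressed/original = 31635/38793 = 0.815482
savings = 1 - ratio = 1 - 0.815482 = 0.184518
as a percentage: 0.184518 * 100 = 18.45%

Space savings = 1 - 31635/38793 = 18.45%


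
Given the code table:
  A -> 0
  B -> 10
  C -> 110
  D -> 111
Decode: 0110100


Decoding:
0 -> A
110 -> C
10 -> B
0 -> A


Result: ACBA


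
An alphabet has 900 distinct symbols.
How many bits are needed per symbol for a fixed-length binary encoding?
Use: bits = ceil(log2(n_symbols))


log2(900) = 9.8138
Bracket: 2^9 = 512 < 900 <= 2^10 = 1024
So ceil(log2(900)) = 10

bits = ceil(log2(900)) = ceil(9.8138) = 10 bits


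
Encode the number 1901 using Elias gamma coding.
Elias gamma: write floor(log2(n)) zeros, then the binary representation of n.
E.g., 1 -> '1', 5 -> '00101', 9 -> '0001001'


num_bits = floor(log2(1901)) + 1 = 11
leading_zeros = num_bits - 1 = 10
binary(1901) = 11101101101

Elias gamma(1901) = '0000000000' + '11101101101' = 000000000011101101101 (21 bits)


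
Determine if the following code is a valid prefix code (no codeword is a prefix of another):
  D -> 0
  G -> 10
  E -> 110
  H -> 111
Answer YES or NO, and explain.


Checking each pair (does one codeword prefix another?):
  D='0' vs G='10': no prefix
  D='0' vs E='110': no prefix
  D='0' vs H='111': no prefix
  G='10' vs D='0': no prefix
  G='10' vs E='110': no prefix
  G='10' vs H='111': no prefix
  E='110' vs D='0': no prefix
  E='110' vs G='10': no prefix
  E='110' vs H='111': no prefix
  H='111' vs D='0': no prefix
  H='111' vs G='10': no prefix
  H='111' vs E='110': no prefix
No violation found over all pairs.

YES -- this is a valid prefix code. No codeword is a prefix of any other codeword.


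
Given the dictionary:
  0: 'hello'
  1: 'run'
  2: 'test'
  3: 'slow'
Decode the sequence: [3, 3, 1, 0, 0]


Look up each index in the dictionary:
  3 -> 'slow'
  3 -> 'slow'
  1 -> 'run'
  0 -> 'hello'
  0 -> 'hello'

Decoded: "slow slow run hello hello"


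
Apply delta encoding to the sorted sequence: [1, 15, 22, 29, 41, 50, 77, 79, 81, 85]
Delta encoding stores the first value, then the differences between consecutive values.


First value: 1
Deltas:
  15 - 1 = 14
  22 - 15 = 7
  29 - 22 = 7
  41 - 29 = 12
  50 - 41 = 9
  77 - 50 = 27
  79 - 77 = 2
  81 - 79 = 2
  85 - 81 = 4


Delta encoded: [1, 14, 7, 7, 12, 9, 27, 2, 2, 4]


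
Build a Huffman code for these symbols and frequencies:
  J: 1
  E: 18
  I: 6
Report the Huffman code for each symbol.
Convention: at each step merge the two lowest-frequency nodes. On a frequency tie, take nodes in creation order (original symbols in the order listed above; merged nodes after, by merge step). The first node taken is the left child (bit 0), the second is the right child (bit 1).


Huffman tree construction:
Step 1: Merge J(1) + I(6) = 7
Step 2: Merge (J+I)(7) + E(18) = 25
Read each symbol's code off the tree from the root (left child = 0, right child = 1).

Codes:
  J: 00 (length 2)
  E: 1 (length 1)
  I: 01 (length 2)
Average code length: 32/25 = 1.2800 bits/symbol


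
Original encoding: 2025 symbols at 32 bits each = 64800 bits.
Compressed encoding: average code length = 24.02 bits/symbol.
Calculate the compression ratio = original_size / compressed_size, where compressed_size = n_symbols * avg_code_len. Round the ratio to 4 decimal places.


original_size = n_symbols * orig_bits = 2025 * 32 = 64800 bits
compressed_size = n_symbols * avg_code_len = 2025 * 24.02 = 48640.5 bits
ratio = original_size / compressed_size = 64800 / 48640.5 = 1.3322

Compression ratio = 1.3322


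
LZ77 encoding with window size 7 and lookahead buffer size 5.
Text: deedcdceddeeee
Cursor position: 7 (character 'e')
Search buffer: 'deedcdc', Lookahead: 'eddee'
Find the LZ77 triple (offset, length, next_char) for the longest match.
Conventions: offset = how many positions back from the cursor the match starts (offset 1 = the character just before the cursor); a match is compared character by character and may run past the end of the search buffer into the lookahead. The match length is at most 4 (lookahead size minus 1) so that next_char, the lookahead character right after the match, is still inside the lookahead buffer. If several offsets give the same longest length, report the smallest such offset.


Try each offset into the search buffer:
  offset=1 (pos 6, char 'c'): match length 0
  offset=2 (pos 5, char 'd'): match length 0
  offset=3 (pos 4, char 'c'): match length 0
  offset=4 (pos 3, char 'd'): match length 0
  offset=5 (pos 2, char 'e'): match length 2
  offset=6 (pos 1, char 'e'): match length 1
  offset=7 (pos 0, char 'd'): match length 0
Longest match has length 2 at offset 5.
next_char = character at position 7 + 2 = 9 -> 'd'

Best match: offset=5, length=2 (matching 'ed' starting at position 2)
LZ77 triple: (5, 2, 'd')


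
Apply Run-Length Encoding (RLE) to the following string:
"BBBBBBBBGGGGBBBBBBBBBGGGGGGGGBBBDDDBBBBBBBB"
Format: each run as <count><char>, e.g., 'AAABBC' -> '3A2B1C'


Scanning runs left to right:
  i=0: run of 'B' x 8 -> '8B'
  i=8: run of 'G' x 4 -> '4G'
  i=12: run of 'B' x 9 -> '9B'
  i=21: run of 'G' x 8 -> '8G'
  i=29: run of 'B' x 3 -> '3B'
  i=32: run of 'D' x 3 -> '3D'
  i=35: run of 'B' x 8 -> '8B'

RLE = 8B4G9B8G3B3D8B


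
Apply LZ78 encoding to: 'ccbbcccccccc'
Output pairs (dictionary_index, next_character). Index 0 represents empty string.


LZ78 encoding steps:
Dictionary: {0: ''}
Step 1: w='' (idx 0), next='c' -> output (0, 'c'), add 'c' as idx 1
Step 2: w='c' (idx 1), next='b' -> output (1, 'b'), add 'cb' as idx 2
Step 3: w='' (idx 0), next='b' -> output (0, 'b'), add 'b' as idx 3
Step 4: w='c' (idx 1), next='c' -> output (1, 'c'), add 'cc' as idx 4
Step 5: w='cc' (idx 4), next='c' -> output (4, 'c'), add 'ccc' as idx 5
Step 6: w='ccc' (idx 5), end of input -> output (5, '')


Encoded: [(0, 'c'), (1, 'b'), (0, 'b'), (1, 'c'), (4, 'c'), (5, '')]


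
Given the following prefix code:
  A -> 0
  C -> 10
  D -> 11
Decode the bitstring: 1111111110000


Decoding step by step:
Bits 11 -> D
Bits 11 -> D
Bits 11 -> D
Bits 11 -> D
Bits 10 -> C
Bits 0 -> A
Bits 0 -> A
Bits 0 -> A


Decoded message: DDDDCAAA


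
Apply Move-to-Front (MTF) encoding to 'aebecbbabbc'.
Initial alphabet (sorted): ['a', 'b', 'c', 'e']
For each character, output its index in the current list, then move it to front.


MTF encoding:
'a': index 0 in ['a', 'b', 'c', 'e'] -> ['a', 'b', 'c', 'e']
'e': index 3 in ['a', 'b', 'c', 'e'] -> ['e', 'a', 'b', 'c']
'b': index 2 in ['e', 'a', 'b', 'c'] -> ['b', 'e', 'a', 'c']
'e': index 1 in ['b', 'e', 'a', 'c'] -> ['e', 'b', 'a', 'c']
'c': index 3 in ['e', 'b', 'a', 'c'] -> ['c', 'e', 'b', 'a']
'b': index 2 in ['c', 'e', 'b', 'a'] -> ['b', 'c', 'e', 'a']
'b': index 0 in ['b', 'c', 'e', 'a'] -> ['b', 'c', 'e', 'a']
'a': index 3 in ['b', 'c', 'e', 'a'] -> ['a', 'b', 'c', 'e']
'b': index 1 in ['a', 'b', 'c', 'e'] -> ['b', 'a', 'c', 'e']
'b': index 0 in ['b', 'a', 'c', 'e'] -> ['b', 'a', 'c', 'e']
'c': index 2 in ['b', 'a', 'c', 'e'] -> ['c', 'b', 'a', 'e']


Output: [0, 3, 2, 1, 3, 2, 0, 3, 1, 0, 2]


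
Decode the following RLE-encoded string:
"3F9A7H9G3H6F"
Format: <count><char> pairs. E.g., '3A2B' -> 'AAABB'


Expanding each <count><char> pair:
  3F -> 'FFF'
  9A -> 'AAAAAAAAA'
  7H -> 'HHHHHHH'
  9G -> 'GGGGGGGGG'
  3H -> 'HHH'
  6F -> 'FFFFFF'

Decoded = FFFAAAAAAAAAHHHHHHHGGGGGGGGGHHHFFFFFF


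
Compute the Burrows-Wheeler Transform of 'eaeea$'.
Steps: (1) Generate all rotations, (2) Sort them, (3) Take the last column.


Rotations (sorted):
  0: $eaeea -> last char: a
  1: a$eaee -> last char: e
  2: aeea$e -> last char: e
  3: ea$eae -> last char: e
  4: eaeea$ -> last char: $
  5: eea$ea -> last char: a


BWT = aeee$a


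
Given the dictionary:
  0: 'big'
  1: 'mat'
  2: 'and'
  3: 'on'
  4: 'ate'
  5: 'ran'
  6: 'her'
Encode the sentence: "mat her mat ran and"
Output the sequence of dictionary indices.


Look up each word in the dictionary:
  'mat' -> 1
  'her' -> 6
  'mat' -> 1
  'ran' -> 5
  'and' -> 2

Encoded: [1, 6, 1, 5, 2]


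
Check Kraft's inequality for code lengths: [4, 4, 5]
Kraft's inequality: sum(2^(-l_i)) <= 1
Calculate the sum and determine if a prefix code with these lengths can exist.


Sum = 2^(-4) + 2^(-4) + 2^(-5)
    = 0.0625 + 0.0625 + 0.03125
    = 5/32 = 0.15625
Since 0.15625 <= 1, Kraft's inequality IS satisfied.
A prefix code with these lengths CAN exist.

Kraft sum = 0.15625. Satisfied.


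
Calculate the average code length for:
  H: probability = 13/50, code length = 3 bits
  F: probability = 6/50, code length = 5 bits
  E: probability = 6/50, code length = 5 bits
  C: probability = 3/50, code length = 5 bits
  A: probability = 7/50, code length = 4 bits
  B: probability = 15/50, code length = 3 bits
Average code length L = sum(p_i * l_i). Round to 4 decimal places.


Weighted contributions p_i * l_i:
  H: (13/50) * 3 = 39/50
  F: (6/50) * 5 = 30/50
  E: (6/50) * 5 = 30/50
  C: (3/50) * 5 = 15/50
  A: (7/50) * 4 = 28/50
  B: (15/50) * 3 = 45/50
Sum = (39 + 30 + 30 + 15 + 28 + 45)/50 = 187/50

L = 187/50 = 3.7400 bits/symbol


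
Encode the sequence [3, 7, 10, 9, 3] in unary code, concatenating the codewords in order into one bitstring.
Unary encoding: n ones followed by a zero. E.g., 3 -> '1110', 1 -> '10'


Encode each number as n ones followed by a terminating 0:
  3 -> 1110 (4 bits)
  7 -> 11111110 (8 bits)
  10 -> 11111111110 (11 bits)
  9 -> 1111111110 (10 bits)
  3 -> 1110 (4 bits)
Total length = 4 + 8 + 11 + 10 + 4 = 37 bits.

Unary([3, 7, 10, 9, 3]) = 1110111111101111111111011111111101110 (37 bits)


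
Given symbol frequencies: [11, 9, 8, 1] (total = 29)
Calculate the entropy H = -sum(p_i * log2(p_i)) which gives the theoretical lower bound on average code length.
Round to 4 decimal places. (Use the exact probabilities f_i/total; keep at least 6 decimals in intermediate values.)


Per-symbol terms -p_i * log2(p_i) with p_i = f_i/29:
  p = 11/29 = 0.379310: log2(p) = -1.398549, -p*log2(p) = 0.530484
  p = 9/29 = 0.310345: log2(p) = -1.688056, -p*log2(p) = 0.523879
  p = 8/29 = 0.275862: log2(p) = -1.857981, -p*log2(p) = 0.512546
  p = 1/29 = 0.034483: log2(p) = -4.857981, -p*log2(p) = 0.167517
H = 0.530484 + 0.523879 + 0.512546 + 0.167517 = 1.734426

H = 1.7344 bits/symbol


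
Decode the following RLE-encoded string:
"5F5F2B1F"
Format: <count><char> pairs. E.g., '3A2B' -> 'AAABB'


Expanding each <count><char> pair:
  5F -> 'FFFFF'
  5F -> 'FFFFF'
  2B -> 'BB'
  1F -> 'F'

Decoded = FFFFFFFFFFBBF


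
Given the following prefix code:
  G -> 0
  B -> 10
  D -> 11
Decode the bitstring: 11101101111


Decoding step by step:
Bits 11 -> D
Bits 10 -> B
Bits 11 -> D
Bits 0 -> G
Bits 11 -> D
Bits 11 -> D


Decoded message: DBDGDD


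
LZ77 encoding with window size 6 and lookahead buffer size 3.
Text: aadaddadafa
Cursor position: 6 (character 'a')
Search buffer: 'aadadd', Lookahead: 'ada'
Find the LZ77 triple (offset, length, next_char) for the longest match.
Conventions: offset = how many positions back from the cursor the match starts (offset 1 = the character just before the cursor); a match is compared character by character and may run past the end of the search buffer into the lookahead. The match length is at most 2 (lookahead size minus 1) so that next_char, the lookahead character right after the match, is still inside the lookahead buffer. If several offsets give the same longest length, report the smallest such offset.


Try each offset into the search buffer:
  offset=1 (pos 5, char 'd'): match length 0
  offset=2 (pos 4, char 'd'): match length 0
  offset=3 (pos 3, char 'a'): match length 2
  offset=4 (pos 2, char 'd'): match length 0
  offset=5 (pos 1, char 'a'): match length 2
  offset=6 (pos 0, char 'a'): match length 1
Longest match has length 2, found at offsets 3, 5; take the smallest, offset 3.
next_char = character at position 6 + 2 = 8 -> 'a'

Best match: offset=3, length=2 (matching 'ad' starting at position 3)
LZ77 triple: (3, 2, 'a')


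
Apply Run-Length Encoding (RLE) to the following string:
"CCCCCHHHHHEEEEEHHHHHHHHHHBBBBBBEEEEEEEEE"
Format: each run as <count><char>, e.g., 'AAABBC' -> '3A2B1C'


Scanning runs left to right:
  i=0: run of 'C' x 5 -> '5C'
  i=5: run of 'H' x 5 -> '5H'
  i=10: run of 'E' x 5 -> '5E'
  i=15: run of 'H' x 10 -> '10H'
  i=25: run of 'B' x 6 -> '6B'
  i=31: run of 'E' x 9 -> '9E'

RLE = 5C5H5E10H6B9E


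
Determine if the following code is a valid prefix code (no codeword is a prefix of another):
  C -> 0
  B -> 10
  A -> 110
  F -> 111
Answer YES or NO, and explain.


Checking each pair (does one codeword prefix another?):
  C='0' vs B='10': no prefix
  C='0' vs A='110': no prefix
  C='0' vs F='111': no prefix
  B='10' vs C='0': no prefix
  B='10' vs A='110': no prefix
  B='10' vs F='111': no prefix
  A='110' vs C='0': no prefix
  A='110' vs B='10': no prefix
  A='110' vs F='111': no prefix
  F='111' vs C='0': no prefix
  F='111' vs B='10': no prefix
  F='111' vs A='110': no prefix
No violation found over all pairs.

YES -- this is a valid prefix code. No codeword is a prefix of any other codeword.


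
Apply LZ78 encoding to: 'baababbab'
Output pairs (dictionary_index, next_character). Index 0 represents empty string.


LZ78 encoding steps:
Dictionary: {0: ''}
Step 1: w='' (idx 0), next='b' -> output (0, 'b'), add 'b' as idx 1
Step 2: w='' (idx 0), next='a' -> output (0, 'a'), add 'a' as idx 2
Step 3: w='a' (idx 2), next='b' -> output (2, 'b'), add 'ab' as idx 3
Step 4: w='ab' (idx 3), next='b' -> output (3, 'b'), add 'abb' as idx 4
Step 5: w='ab' (idx 3), end of input -> output (3, '')


Encoded: [(0, 'b'), (0, 'a'), (2, 'b'), (3, 'b'), (3, '')]


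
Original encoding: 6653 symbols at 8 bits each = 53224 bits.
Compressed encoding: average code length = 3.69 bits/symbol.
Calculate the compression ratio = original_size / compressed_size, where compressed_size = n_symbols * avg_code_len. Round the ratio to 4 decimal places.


original_size = n_symbols * orig_bits = 6653 * 8 = 53224 bits
compressed_size = n_symbols * avg_code_len = 6653 * 3.69 = 24549.57 bits
ratio = original_size / compressed_size = 53224 / 24549.57 = 2.168

Compression ratio = 2.168


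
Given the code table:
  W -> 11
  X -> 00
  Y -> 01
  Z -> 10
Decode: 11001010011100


Decoding:
11 -> W
00 -> X
10 -> Z
10 -> Z
01 -> Y
11 -> W
00 -> X


Result: WXZZYWX


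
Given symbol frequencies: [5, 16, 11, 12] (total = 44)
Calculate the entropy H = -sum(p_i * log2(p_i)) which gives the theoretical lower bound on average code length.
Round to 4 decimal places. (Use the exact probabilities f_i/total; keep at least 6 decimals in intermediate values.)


Per-symbol terms -p_i * log2(p_i) with p_i = f_i/44:
  p = 5/44 = 0.113636: log2(p) = -3.137504, -p*log2(p) = 0.356534
  p = 16/44 = 0.363636: log2(p) = -1.459432, -p*log2(p) = 0.530702
  p = 11/44 = 0.250000: log2(p) = -2.000000, -p*log2(p) = 0.500000
  p = 12/44 = 0.272727: log2(p) = -1.874469, -p*log2(p) = 0.511219
H = 0.356534 + 0.530702 + 0.500000 + 0.511219 = 1.898455

H = 1.8985 bits/symbol


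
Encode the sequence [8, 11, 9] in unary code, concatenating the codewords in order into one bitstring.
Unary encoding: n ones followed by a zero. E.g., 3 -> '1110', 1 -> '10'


Encode each number as n ones followed by a terminating 0:
  8 -> 111111110 (9 bits)
  11 -> 111111111110 (12 bits)
  9 -> 1111111110 (10 bits)
Total length = 9 + 12 + 10 = 31 bits.

Unary([8, 11, 9]) = 1111111101111111111101111111110 (31 bits)


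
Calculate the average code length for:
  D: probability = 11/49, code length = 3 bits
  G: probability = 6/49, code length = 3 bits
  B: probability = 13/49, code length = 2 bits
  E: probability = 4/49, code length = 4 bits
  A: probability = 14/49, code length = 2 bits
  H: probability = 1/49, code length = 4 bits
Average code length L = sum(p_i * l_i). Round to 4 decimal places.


Weighted contributions p_i * l_i:
  D: (11/49) * 3 = 33/49
  G: (6/49) * 3 = 18/49
  B: (13/49) * 2 = 26/49
  E: (4/49) * 4 = 16/49
  A: (14/49) * 2 = 28/49
  H: (1/49) * 4 = 4/49
Sum = (33 + 18 + 26 + 16 + 28 + 4)/49 = 125/49

L = 125/49 = 2.5510 bits/symbol


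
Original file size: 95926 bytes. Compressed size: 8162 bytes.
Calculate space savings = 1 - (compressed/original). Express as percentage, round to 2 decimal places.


ratio = compressed/original = 8162/95926 = 0.085086
savings = 1 - ratio = 1 - 0.085086 = 0.914914
as a percentage: 0.914914 * 100 = 91.49%

Space savings = 1 - 8162/95926 = 91.49%


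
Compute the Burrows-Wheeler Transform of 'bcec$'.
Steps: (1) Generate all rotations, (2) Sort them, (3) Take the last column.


Rotations (sorted):
  0: $bcec -> last char: c
  1: bcec$ -> last char: $
  2: c$bce -> last char: e
  3: cec$b -> last char: b
  4: ec$bc -> last char: c


BWT = c$ebc


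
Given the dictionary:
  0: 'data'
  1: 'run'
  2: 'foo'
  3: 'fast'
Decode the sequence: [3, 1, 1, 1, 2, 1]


Look up each index in the dictionary:
  3 -> 'fast'
  1 -> 'run'
  1 -> 'run'
  1 -> 'run'
  2 -> 'foo'
  1 -> 'run'

Decoded: "fast run run run foo run"


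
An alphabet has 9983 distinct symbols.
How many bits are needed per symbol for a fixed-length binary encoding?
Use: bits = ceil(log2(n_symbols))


log2(9983) = 13.2853
Bracket: 2^13 = 8192 < 9983 <= 2^14 = 16384
So ceil(log2(9983)) = 14

bits = ceil(log2(9983)) = ceil(13.2853) = 14 bits


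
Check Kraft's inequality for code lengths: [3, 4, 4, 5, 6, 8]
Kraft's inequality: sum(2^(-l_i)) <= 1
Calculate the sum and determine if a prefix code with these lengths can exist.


Sum = 2^(-3) + 2^(-4) + 2^(-4) + 2^(-5) + 2^(-6) + 2^(-8)
    = 0.125 + 0.0625 + 0.0625 + 0.03125 + 0.015625 + 0.00390625
    = 77/256 = 0.30078125
Since 0.30078125 <= 1, Kraft's inequality IS satisfied.
A prefix code with these lengths CAN exist.

Kraft sum = 0.30078125. Satisfied.


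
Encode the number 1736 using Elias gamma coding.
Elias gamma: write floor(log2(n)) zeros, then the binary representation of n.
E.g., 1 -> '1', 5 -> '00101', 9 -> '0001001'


num_bits = floor(log2(1736)) + 1 = 11
leading_zeros = num_bits - 1 = 10
binary(1736) = 11011001000

Elias gamma(1736) = '0000000000' + '11011001000' = 000000000011011001000 (21 bits)


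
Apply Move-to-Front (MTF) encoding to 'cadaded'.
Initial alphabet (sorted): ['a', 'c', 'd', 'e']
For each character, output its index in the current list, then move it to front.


MTF encoding:
'c': index 1 in ['a', 'c', 'd', 'e'] -> ['c', 'a', 'd', 'e']
'a': index 1 in ['c', 'a', 'd', 'e'] -> ['a', 'c', 'd', 'e']
'd': index 2 in ['a', 'c', 'd', 'e'] -> ['d', 'a', 'c', 'e']
'a': index 1 in ['d', 'a', 'c', 'e'] -> ['a', 'd', 'c', 'e']
'd': index 1 in ['a', 'd', 'c', 'e'] -> ['d', 'a', 'c', 'e']
'e': index 3 in ['d', 'a', 'c', 'e'] -> ['e', 'd', 'a', 'c']
'd': index 1 in ['e', 'd', 'a', 'c'] -> ['d', 'e', 'a', 'c']


Output: [1, 1, 2, 1, 1, 3, 1]


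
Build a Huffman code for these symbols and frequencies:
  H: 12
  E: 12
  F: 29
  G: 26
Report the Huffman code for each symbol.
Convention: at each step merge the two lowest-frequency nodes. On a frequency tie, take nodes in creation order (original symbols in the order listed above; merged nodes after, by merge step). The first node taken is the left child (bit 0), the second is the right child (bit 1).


Huffman tree construction:
Step 1: Merge H(12) + E(12) = 24
Step 2: Merge (H+E)(24) + G(26) = 50
Step 3: Merge F(29) + ((H+E)+G)(50) = 79
Read each symbol's code off the tree from the root (left child = 0, right child = 1).

Codes:
  H: 100 (length 3)
  E: 101 (length 3)
  F: 0 (length 1)
  G: 11 (length 2)
Average code length: 153/79 = 1.9367 bits/symbol


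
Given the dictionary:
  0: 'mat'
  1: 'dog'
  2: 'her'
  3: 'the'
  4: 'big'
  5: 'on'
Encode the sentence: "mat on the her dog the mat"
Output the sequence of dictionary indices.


Look up each word in the dictionary:
  'mat' -> 0
  'on' -> 5
  'the' -> 3
  'her' -> 2
  'dog' -> 1
  'the' -> 3
  'mat' -> 0

Encoded: [0, 5, 3, 2, 1, 3, 0]


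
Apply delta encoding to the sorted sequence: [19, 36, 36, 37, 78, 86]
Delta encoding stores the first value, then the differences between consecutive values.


First value: 19
Deltas:
  36 - 19 = 17
  36 - 36 = 0
  37 - 36 = 1
  78 - 37 = 41
  86 - 78 = 8


Delta encoded: [19, 17, 0, 1, 41, 8]


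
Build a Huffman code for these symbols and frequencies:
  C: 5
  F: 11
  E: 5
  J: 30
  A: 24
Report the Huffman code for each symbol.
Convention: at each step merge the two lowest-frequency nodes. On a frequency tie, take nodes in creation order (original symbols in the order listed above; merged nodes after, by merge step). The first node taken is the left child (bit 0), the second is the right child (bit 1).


Huffman tree construction:
Step 1: Merge C(5) + E(5) = 10
Step 2: Merge (C+E)(10) + F(11) = 21
Step 3: Merge ((C+E)+F)(21) + A(24) = 45
Step 4: Merge J(30) + (((C+E)+F)+A)(45) = 75
Read each symbol's code off the tree from the root (left child = 0, right child = 1).

Codes:
  C: 1000 (length 4)
  F: 101 (length 3)
  E: 1001 (length 4)
  J: 0 (length 1)
  A: 11 (length 2)
Average code length: 151/75 = 2.0133 bits/symbol


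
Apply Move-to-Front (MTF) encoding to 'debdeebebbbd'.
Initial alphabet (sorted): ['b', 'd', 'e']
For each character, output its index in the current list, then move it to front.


MTF encoding:
'd': index 1 in ['b', 'd', 'e'] -> ['d', 'b', 'e']
'e': index 2 in ['d', 'b', 'e'] -> ['e', 'd', 'b']
'b': index 2 in ['e', 'd', 'b'] -> ['b', 'e', 'd']
'd': index 2 in ['b', 'e', 'd'] -> ['d', 'b', 'e']
'e': index 2 in ['d', 'b', 'e'] -> ['e', 'd', 'b']
'e': index 0 in ['e', 'd', 'b'] -> ['e', 'd', 'b']
'b': index 2 in ['e', 'd', 'b'] -> ['b', 'e', 'd']
'e': index 1 in ['b', 'e', 'd'] -> ['e', 'b', 'd']
'b': index 1 in ['e', 'b', 'd'] -> ['b', 'e', 'd']
'b': index 0 in ['b', 'e', 'd'] -> ['b', 'e', 'd']
'b': index 0 in ['b', 'e', 'd'] -> ['b', 'e', 'd']
'd': index 2 in ['b', 'e', 'd'] -> ['d', 'b', 'e']


Output: [1, 2, 2, 2, 2, 0, 2, 1, 1, 0, 0, 2]


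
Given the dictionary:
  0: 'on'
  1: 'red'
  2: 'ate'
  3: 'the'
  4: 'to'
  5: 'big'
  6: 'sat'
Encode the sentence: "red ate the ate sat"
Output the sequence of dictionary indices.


Look up each word in the dictionary:
  'red' -> 1
  'ate' -> 2
  'the' -> 3
  'ate' -> 2
  'sat' -> 6

Encoded: [1, 2, 3, 2, 6]


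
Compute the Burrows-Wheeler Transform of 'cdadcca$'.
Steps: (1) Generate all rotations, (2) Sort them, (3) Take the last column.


Rotations (sorted):
  0: $cdadcca -> last char: a
  1: a$cdadcc -> last char: c
  2: adcca$cd -> last char: d
  3: ca$cdadc -> last char: c
  4: cca$cdad -> last char: d
  5: cdadcca$ -> last char: $
  6: dadcca$c -> last char: c
  7: dcca$cda -> last char: a


BWT = acdcd$ca


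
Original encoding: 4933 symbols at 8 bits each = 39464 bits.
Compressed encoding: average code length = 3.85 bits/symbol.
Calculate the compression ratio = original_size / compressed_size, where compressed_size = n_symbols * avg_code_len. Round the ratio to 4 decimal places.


original_size = n_symbols * orig_bits = 4933 * 8 = 39464 bits
compressed_size = n_symbols * avg_code_len = 4933 * 3.85 = 18992.05 bits
ratio = original_size / compressed_size = 39464 / 18992.05 = 2.0779

Compression ratio = 2.0779


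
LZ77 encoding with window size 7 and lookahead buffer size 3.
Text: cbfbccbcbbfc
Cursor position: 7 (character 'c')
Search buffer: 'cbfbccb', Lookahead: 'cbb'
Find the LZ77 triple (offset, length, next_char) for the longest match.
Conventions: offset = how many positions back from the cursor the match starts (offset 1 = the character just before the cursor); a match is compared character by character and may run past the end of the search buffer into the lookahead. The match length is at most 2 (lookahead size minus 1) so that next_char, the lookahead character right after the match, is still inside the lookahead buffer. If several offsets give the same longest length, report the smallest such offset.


Try each offset into the search buffer:
  offset=1 (pos 6, char 'b'): match length 0
  offset=2 (pos 5, char 'c'): match length 2
  offset=3 (pos 4, char 'c'): match length 1
  offset=4 (pos 3, char 'b'): match length 0
  offset=5 (pos 2, char 'f'): match length 0
  offset=6 (pos 1, char 'b'): match length 0
  offset=7 (pos 0, char 'c'): match length 2
Longest match has length 2, found at offsets 2, 7; take the smallest, offset 2.
next_char = character at position 7 + 2 = 9 -> 'b'

Best match: offset=2, length=2 (matching 'cb' starting at position 5)
LZ77 triple: (2, 2, 'b')


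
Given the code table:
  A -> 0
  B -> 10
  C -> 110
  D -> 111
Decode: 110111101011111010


Decoding:
110 -> C
111 -> D
10 -> B
10 -> B
111 -> D
110 -> C
10 -> B


Result: CDBBDCB


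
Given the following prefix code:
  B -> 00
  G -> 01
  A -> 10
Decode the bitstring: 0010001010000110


Decoding step by step:
Bits 00 -> B
Bits 10 -> A
Bits 00 -> B
Bits 10 -> A
Bits 10 -> A
Bits 00 -> B
Bits 01 -> G
Bits 10 -> A


Decoded message: BABAABGA


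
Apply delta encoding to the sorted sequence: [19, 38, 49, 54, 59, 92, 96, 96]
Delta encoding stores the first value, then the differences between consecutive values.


First value: 19
Deltas:
  38 - 19 = 19
  49 - 38 = 11
  54 - 49 = 5
  59 - 54 = 5
  92 - 59 = 33
  96 - 92 = 4
  96 - 96 = 0


Delta encoded: [19, 19, 11, 5, 5, 33, 4, 0]


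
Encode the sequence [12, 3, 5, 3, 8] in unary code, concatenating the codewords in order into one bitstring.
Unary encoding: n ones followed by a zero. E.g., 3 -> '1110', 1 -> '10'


Encode each number as n ones followed by a terminating 0:
  12 -> 1111111111110 (13 bits)
  3 -> 1110 (4 bits)
  5 -> 111110 (6 bits)
  3 -> 1110 (4 bits)
  8 -> 111111110 (9 bits)
Total length = 13 + 4 + 6 + 4 + 9 = 36 bits.

Unary([12, 3, 5, 3, 8]) = 111111111111011101111101110111111110 (36 bits)


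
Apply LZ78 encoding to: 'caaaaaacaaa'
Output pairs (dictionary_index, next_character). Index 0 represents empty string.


LZ78 encoding steps:
Dictionary: {0: ''}
Step 1: w='' (idx 0), next='c' -> output (0, 'c'), add 'c' as idx 1
Step 2: w='' (idx 0), next='a' -> output (0, 'a'), add 'a' as idx 2
Step 3: w='a' (idx 2), next='a' -> output (2, 'a'), add 'aa' as idx 3
Step 4: w='aa' (idx 3), next='a' -> output (3, 'a'), add 'aaa' as idx 4
Step 5: w='c' (idx 1), next='a' -> output (1, 'a'), add 'ca' as idx 5
Step 6: w='aa' (idx 3), end of input -> output (3, '')


Encoded: [(0, 'c'), (0, 'a'), (2, 'a'), (3, 'a'), (1, 'a'), (3, '')]


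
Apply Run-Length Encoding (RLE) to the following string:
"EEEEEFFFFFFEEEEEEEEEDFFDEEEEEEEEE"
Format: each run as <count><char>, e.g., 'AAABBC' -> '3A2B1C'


Scanning runs left to right:
  i=0: run of 'E' x 5 -> '5E'
  i=5: run of 'F' x 6 -> '6F'
  i=11: run of 'E' x 9 -> '9E'
  i=20: run of 'D' x 1 -> '1D'
  i=21: run of 'F' x 2 -> '2F'
  i=23: run of 'D' x 1 -> '1D'
  i=24: run of 'E' x 9 -> '9E'

RLE = 5E6F9E1D2F1D9E


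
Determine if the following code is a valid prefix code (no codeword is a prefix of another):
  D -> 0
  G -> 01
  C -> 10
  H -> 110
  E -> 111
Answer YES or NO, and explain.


Checking each pair (does one codeword prefix another?):
  D='0' vs G='01': prefix -- VIOLATION

NO -- this is NOT a valid prefix code. D (0) is a prefix of G (01).


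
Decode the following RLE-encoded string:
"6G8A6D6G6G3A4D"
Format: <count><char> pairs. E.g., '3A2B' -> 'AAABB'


Expanding each <count><char> pair:
  6G -> 'GGGGGG'
  8A -> 'AAAAAAAA'
  6D -> 'DDDDDD'
  6G -> 'GGGGGG'
  6G -> 'GGGGGG'
  3A -> 'AAA'
  4D -> 'DDDD'

Decoded = GGGGGGAAAAAAAADDDDDDGGGGGGGGGGGGAAADDDD


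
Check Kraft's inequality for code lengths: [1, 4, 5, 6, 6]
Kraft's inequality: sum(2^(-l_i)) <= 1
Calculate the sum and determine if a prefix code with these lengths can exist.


Sum = 2^(-1) + 2^(-4) + 2^(-5) + 2^(-6) + 2^(-6)
    = 0.5 + 0.0625 + 0.03125 + 0.015625 + 0.015625
    = 40/64 = 0.625
Since 0.625 <= 1, Kraft's inequality IS satisfied.
A prefix code with these lengths CAN exist.

Kraft sum = 0.625. Satisfied.


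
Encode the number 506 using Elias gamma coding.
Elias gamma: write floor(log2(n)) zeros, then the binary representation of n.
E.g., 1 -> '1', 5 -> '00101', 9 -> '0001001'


num_bits = floor(log2(506)) + 1 = 9
leading_zeros = num_bits - 1 = 8
binary(506) = 111111010

Elias gamma(506) = '00000000' + '111111010' = 00000000111111010 (17 bits)


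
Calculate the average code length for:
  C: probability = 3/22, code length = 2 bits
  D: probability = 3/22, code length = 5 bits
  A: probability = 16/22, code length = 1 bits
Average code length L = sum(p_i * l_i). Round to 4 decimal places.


Weighted contributions p_i * l_i:
  C: (3/22) * 2 = 6/22
  D: (3/22) * 5 = 15/22
  A: (16/22) * 1 = 16/22
Sum = (6 + 15 + 16)/22 = 37/22

L = 37/22 = 1.6818 bits/symbol


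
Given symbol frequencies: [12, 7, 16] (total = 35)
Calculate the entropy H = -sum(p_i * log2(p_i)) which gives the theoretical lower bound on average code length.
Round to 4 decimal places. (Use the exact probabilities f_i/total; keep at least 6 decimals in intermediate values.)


Per-symbol terms -p_i * log2(p_i) with p_i = f_i/35:
  p = 12/35 = 0.342857: log2(p) = -1.544321, -p*log2(p) = 0.529481
  p = 7/35 = 0.200000: log2(p) = -2.321928, -p*log2(p) = 0.464386
  p = 16/35 = 0.457143: log2(p) = -1.129283, -p*log2(p) = 0.516244
H = 0.529481 + 0.464386 + 0.516244 = 1.510111

H = 1.5101 bits/symbol


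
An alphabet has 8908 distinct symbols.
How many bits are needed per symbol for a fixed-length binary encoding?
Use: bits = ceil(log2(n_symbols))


log2(8908) = 13.1209
Bracket: 2^13 = 8192 < 8908 <= 2^14 = 16384
So ceil(log2(8908)) = 14

bits = ceil(log2(8908)) = ceil(13.1209) = 14 bits


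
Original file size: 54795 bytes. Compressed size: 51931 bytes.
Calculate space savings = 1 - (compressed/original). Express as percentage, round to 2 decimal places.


ratio = compressed/original = 51931/54795 = 0.947732
savings = 1 - ratio = 1 - 0.947732 = 0.052268
as a percentage: 0.052268 * 100 = 5.23%

Space savings = 1 - 51931/54795 = 5.23%


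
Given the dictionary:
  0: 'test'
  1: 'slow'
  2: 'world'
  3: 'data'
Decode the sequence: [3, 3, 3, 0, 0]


Look up each index in the dictionary:
  3 -> 'data'
  3 -> 'data'
  3 -> 'data'
  0 -> 'test'
  0 -> 'test'

Decoded: "data data data test test"


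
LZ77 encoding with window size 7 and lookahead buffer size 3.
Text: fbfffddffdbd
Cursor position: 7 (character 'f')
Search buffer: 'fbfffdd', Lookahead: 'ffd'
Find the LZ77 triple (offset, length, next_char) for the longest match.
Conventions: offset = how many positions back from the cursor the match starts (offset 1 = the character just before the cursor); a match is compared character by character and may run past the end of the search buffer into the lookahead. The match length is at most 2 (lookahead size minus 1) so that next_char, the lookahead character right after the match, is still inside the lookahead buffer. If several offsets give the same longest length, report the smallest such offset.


Try each offset into the search buffer:
  offset=1 (pos 6, char 'd'): match length 0
  offset=2 (pos 5, char 'd'): match length 0
  offset=3 (pos 4, char 'f'): match length 1
  offset=4 (pos 3, char 'f'): match length 2
  offset=5 (pos 2, char 'f'): match length 2
  offset=6 (pos 1, char 'b'): match length 0
  offset=7 (pos 0, char 'f'): match length 1
Longest match has length 2, found at offsets 4, 5; take the smallest, offset 4.
next_char = character at position 7 + 2 = 9 -> 'd'

Best match: offset=4, length=2 (matching 'ff' starting at position 3)
LZ77 triple: (4, 2, 'd')
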